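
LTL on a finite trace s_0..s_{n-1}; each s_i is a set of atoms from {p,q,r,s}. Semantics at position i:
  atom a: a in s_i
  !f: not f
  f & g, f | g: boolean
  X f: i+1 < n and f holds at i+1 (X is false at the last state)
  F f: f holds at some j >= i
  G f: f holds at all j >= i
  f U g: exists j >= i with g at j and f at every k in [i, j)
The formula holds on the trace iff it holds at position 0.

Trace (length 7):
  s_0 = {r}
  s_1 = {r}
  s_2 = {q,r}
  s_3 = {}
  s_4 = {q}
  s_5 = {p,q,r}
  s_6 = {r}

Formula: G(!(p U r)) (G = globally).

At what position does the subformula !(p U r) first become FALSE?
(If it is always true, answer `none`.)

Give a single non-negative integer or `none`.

s_0={r}: !(p U r)=False (p U r)=True p=False r=True
s_1={r}: !(p U r)=False (p U r)=True p=False r=True
s_2={q,r}: !(p U r)=False (p U r)=True p=False r=True
s_3={}: !(p U r)=True (p U r)=False p=False r=False
s_4={q}: !(p U r)=True (p U r)=False p=False r=False
s_5={p,q,r}: !(p U r)=False (p U r)=True p=True r=True
s_6={r}: !(p U r)=False (p U r)=True p=False r=True
G(!(p U r)) holds globally = False
First violation at position 0.

Answer: 0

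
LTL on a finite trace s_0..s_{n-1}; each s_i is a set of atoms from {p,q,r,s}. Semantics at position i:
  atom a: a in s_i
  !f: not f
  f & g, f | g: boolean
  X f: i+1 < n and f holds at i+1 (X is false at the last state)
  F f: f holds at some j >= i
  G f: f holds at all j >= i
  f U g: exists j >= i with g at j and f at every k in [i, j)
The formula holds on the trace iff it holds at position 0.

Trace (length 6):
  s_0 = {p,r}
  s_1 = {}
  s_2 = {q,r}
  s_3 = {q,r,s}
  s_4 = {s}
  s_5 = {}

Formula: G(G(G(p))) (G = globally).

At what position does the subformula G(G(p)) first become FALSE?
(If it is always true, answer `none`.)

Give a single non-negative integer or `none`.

s_0={p,r}: G(G(p))=False G(p)=False p=True
s_1={}: G(G(p))=False G(p)=False p=False
s_2={q,r}: G(G(p))=False G(p)=False p=False
s_3={q,r,s}: G(G(p))=False G(p)=False p=False
s_4={s}: G(G(p))=False G(p)=False p=False
s_5={}: G(G(p))=False G(p)=False p=False
G(G(G(p))) holds globally = False
First violation at position 0.

Answer: 0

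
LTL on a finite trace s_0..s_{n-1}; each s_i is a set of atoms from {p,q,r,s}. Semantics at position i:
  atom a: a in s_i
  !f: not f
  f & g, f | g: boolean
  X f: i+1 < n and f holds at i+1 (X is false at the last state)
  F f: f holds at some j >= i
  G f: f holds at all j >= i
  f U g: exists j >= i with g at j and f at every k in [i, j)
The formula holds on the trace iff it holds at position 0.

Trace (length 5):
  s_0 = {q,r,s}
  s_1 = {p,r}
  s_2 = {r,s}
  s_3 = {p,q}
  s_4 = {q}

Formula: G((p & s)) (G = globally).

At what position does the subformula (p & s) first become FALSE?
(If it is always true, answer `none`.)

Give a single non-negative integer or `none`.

s_0={q,r,s}: (p & s)=False p=False s=True
s_1={p,r}: (p & s)=False p=True s=False
s_2={r,s}: (p & s)=False p=False s=True
s_3={p,q}: (p & s)=False p=True s=False
s_4={q}: (p & s)=False p=False s=False
G((p & s)) holds globally = False
First violation at position 0.

Answer: 0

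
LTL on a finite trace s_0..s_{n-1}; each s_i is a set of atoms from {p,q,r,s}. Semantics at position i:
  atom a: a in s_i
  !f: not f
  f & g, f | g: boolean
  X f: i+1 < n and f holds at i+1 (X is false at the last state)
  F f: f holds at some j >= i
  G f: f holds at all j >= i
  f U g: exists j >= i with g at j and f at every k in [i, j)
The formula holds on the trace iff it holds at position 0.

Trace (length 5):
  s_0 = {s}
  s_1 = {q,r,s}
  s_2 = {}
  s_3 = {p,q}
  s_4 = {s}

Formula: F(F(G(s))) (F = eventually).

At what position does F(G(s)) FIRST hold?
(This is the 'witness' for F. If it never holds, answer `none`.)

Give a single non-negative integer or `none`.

Answer: 0

Derivation:
s_0={s}: F(G(s))=True G(s)=False s=True
s_1={q,r,s}: F(G(s))=True G(s)=False s=True
s_2={}: F(G(s))=True G(s)=False s=False
s_3={p,q}: F(G(s))=True G(s)=False s=False
s_4={s}: F(G(s))=True G(s)=True s=True
F(F(G(s))) holds; first witness at position 0.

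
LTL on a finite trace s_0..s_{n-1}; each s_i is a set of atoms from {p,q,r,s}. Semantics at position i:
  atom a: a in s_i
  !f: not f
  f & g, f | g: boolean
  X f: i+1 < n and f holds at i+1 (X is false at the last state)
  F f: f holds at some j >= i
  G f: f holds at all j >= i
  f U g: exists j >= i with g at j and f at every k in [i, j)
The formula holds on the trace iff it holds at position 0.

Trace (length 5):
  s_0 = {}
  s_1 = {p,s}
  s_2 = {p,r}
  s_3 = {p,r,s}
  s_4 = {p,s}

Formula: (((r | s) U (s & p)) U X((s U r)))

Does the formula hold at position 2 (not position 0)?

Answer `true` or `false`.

s_0={}: (((r | s) U (s & p)) U X((s U r)))=True ((r | s) U (s & p))=False (r | s)=False r=False s=False (s & p)=False p=False X((s U r))=True (s U r)=False
s_1={p,s}: (((r | s) U (s & p)) U X((s U r)))=True ((r | s) U (s & p))=True (r | s)=True r=False s=True (s & p)=True p=True X((s U r))=True (s U r)=True
s_2={p,r}: (((r | s) U (s & p)) U X((s U r)))=True ((r | s) U (s & p))=True (r | s)=True r=True s=False (s & p)=False p=True X((s U r))=True (s U r)=True
s_3={p,r,s}: (((r | s) U (s & p)) U X((s U r)))=False ((r | s) U (s & p))=True (r | s)=True r=True s=True (s & p)=True p=True X((s U r))=False (s U r)=True
s_4={p,s}: (((r | s) U (s & p)) U X((s U r)))=False ((r | s) U (s & p))=True (r | s)=True r=False s=True (s & p)=True p=True X((s U r))=False (s U r)=False
Evaluating at position 2: result = True

Answer: true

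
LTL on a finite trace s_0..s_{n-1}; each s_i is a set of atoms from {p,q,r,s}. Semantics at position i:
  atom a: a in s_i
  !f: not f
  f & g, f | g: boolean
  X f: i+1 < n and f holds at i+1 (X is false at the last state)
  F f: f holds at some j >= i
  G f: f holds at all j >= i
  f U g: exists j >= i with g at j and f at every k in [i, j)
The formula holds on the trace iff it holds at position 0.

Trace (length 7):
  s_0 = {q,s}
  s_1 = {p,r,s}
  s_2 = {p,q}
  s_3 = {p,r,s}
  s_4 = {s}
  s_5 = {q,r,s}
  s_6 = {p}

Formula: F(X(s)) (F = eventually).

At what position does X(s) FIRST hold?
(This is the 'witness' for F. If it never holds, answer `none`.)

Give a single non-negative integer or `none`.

s_0={q,s}: X(s)=True s=True
s_1={p,r,s}: X(s)=False s=True
s_2={p,q}: X(s)=True s=False
s_3={p,r,s}: X(s)=True s=True
s_4={s}: X(s)=True s=True
s_5={q,r,s}: X(s)=False s=True
s_6={p}: X(s)=False s=False
F(X(s)) holds; first witness at position 0.

Answer: 0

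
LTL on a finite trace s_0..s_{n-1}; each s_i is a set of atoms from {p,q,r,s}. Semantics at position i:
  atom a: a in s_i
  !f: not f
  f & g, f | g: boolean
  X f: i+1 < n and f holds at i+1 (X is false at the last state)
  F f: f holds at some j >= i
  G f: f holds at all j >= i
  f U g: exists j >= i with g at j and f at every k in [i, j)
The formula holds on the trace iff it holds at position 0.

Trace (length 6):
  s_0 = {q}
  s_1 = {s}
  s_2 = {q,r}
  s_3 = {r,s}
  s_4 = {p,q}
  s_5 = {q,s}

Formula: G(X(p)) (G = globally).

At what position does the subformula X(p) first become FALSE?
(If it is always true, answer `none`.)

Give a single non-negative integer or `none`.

Answer: 0

Derivation:
s_0={q}: X(p)=False p=False
s_1={s}: X(p)=False p=False
s_2={q,r}: X(p)=False p=False
s_3={r,s}: X(p)=True p=False
s_4={p,q}: X(p)=False p=True
s_5={q,s}: X(p)=False p=False
G(X(p)) holds globally = False
First violation at position 0.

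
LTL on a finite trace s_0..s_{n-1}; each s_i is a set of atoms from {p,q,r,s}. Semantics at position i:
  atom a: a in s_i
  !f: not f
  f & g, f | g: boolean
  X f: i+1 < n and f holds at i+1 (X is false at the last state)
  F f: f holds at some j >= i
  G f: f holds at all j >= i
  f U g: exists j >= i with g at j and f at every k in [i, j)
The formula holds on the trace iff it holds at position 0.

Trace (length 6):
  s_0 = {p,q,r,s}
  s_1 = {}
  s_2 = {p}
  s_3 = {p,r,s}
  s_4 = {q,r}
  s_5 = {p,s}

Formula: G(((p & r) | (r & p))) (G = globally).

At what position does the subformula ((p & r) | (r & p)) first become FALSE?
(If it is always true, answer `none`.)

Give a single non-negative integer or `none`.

Answer: 1

Derivation:
s_0={p,q,r,s}: ((p & r) | (r & p))=True (p & r)=True p=True r=True (r & p)=True
s_1={}: ((p & r) | (r & p))=False (p & r)=False p=False r=False (r & p)=False
s_2={p}: ((p & r) | (r & p))=False (p & r)=False p=True r=False (r & p)=False
s_3={p,r,s}: ((p & r) | (r & p))=True (p & r)=True p=True r=True (r & p)=True
s_4={q,r}: ((p & r) | (r & p))=False (p & r)=False p=False r=True (r & p)=False
s_5={p,s}: ((p & r) | (r & p))=False (p & r)=False p=True r=False (r & p)=False
G(((p & r) | (r & p))) holds globally = False
First violation at position 1.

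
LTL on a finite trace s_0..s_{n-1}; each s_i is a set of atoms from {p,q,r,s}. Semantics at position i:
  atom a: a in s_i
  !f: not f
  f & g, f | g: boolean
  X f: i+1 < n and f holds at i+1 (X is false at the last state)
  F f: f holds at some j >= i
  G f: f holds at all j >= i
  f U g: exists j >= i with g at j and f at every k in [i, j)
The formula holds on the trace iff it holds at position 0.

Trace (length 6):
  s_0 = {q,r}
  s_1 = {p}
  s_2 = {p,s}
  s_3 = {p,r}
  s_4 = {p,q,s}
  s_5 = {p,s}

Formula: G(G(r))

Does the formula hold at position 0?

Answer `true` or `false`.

s_0={q,r}: G(G(r))=False G(r)=False r=True
s_1={p}: G(G(r))=False G(r)=False r=False
s_2={p,s}: G(G(r))=False G(r)=False r=False
s_3={p,r}: G(G(r))=False G(r)=False r=True
s_4={p,q,s}: G(G(r))=False G(r)=False r=False
s_5={p,s}: G(G(r))=False G(r)=False r=False

Answer: false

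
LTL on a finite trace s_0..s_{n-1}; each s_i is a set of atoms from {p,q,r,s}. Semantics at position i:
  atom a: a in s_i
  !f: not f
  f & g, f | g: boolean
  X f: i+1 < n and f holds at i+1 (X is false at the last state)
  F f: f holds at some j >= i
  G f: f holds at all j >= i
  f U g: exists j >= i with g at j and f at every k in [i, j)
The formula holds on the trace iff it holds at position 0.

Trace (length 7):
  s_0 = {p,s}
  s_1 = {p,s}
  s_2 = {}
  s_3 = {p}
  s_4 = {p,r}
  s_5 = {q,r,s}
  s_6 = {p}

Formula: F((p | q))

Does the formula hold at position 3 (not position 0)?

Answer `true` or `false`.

Answer: true

Derivation:
s_0={p,s}: F((p | q))=True (p | q)=True p=True q=False
s_1={p,s}: F((p | q))=True (p | q)=True p=True q=False
s_2={}: F((p | q))=True (p | q)=False p=False q=False
s_3={p}: F((p | q))=True (p | q)=True p=True q=False
s_4={p,r}: F((p | q))=True (p | q)=True p=True q=False
s_5={q,r,s}: F((p | q))=True (p | q)=True p=False q=True
s_6={p}: F((p | q))=True (p | q)=True p=True q=False
Evaluating at position 3: result = True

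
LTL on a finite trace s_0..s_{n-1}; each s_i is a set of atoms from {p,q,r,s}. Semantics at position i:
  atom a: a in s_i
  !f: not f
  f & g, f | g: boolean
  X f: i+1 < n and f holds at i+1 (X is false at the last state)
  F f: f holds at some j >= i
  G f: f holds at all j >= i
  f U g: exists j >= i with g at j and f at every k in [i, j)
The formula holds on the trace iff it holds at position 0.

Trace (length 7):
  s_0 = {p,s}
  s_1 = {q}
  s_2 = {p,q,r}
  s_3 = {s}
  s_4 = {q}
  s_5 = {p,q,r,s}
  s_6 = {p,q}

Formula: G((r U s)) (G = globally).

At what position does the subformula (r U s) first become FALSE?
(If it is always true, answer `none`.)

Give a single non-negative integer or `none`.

s_0={p,s}: (r U s)=True r=False s=True
s_1={q}: (r U s)=False r=False s=False
s_2={p,q,r}: (r U s)=True r=True s=False
s_3={s}: (r U s)=True r=False s=True
s_4={q}: (r U s)=False r=False s=False
s_5={p,q,r,s}: (r U s)=True r=True s=True
s_6={p,q}: (r U s)=False r=False s=False
G((r U s)) holds globally = False
First violation at position 1.

Answer: 1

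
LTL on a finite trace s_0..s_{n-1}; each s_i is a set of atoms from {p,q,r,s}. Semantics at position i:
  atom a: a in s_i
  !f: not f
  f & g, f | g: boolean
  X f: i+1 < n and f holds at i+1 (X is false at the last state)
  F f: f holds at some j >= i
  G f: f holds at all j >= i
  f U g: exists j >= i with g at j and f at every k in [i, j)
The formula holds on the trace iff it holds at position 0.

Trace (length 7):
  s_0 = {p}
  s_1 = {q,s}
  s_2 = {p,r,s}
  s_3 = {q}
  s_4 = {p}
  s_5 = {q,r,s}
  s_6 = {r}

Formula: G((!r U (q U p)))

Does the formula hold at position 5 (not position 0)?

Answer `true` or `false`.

Answer: false

Derivation:
s_0={p}: G((!r U (q U p)))=False (!r U (q U p))=True !r=True r=False (q U p)=True q=False p=True
s_1={q,s}: G((!r U (q U p)))=False (!r U (q U p))=True !r=True r=False (q U p)=True q=True p=False
s_2={p,r,s}: G((!r U (q U p)))=False (!r U (q U p))=True !r=False r=True (q U p)=True q=False p=True
s_3={q}: G((!r U (q U p)))=False (!r U (q U p))=True !r=True r=False (q U p)=True q=True p=False
s_4={p}: G((!r U (q U p)))=False (!r U (q U p))=True !r=True r=False (q U p)=True q=False p=True
s_5={q,r,s}: G((!r U (q U p)))=False (!r U (q U p))=False !r=False r=True (q U p)=False q=True p=False
s_6={r}: G((!r U (q U p)))=False (!r U (q U p))=False !r=False r=True (q U p)=False q=False p=False
Evaluating at position 5: result = False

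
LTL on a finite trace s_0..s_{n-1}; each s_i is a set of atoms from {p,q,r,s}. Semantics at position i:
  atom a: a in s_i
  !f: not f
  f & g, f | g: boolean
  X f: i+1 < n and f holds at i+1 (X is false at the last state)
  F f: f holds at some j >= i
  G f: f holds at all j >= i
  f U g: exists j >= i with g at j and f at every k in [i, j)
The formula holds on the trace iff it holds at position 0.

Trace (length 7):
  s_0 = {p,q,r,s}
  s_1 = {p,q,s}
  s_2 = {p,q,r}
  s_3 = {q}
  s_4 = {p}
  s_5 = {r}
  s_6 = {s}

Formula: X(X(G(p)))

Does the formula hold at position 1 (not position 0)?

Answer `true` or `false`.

s_0={p,q,r,s}: X(X(G(p)))=False X(G(p))=False G(p)=False p=True
s_1={p,q,s}: X(X(G(p)))=False X(G(p))=False G(p)=False p=True
s_2={p,q,r}: X(X(G(p)))=False X(G(p))=False G(p)=False p=True
s_3={q}: X(X(G(p)))=False X(G(p))=False G(p)=False p=False
s_4={p}: X(X(G(p)))=False X(G(p))=False G(p)=False p=True
s_5={r}: X(X(G(p)))=False X(G(p))=False G(p)=False p=False
s_6={s}: X(X(G(p)))=False X(G(p))=False G(p)=False p=False
Evaluating at position 1: result = False

Answer: false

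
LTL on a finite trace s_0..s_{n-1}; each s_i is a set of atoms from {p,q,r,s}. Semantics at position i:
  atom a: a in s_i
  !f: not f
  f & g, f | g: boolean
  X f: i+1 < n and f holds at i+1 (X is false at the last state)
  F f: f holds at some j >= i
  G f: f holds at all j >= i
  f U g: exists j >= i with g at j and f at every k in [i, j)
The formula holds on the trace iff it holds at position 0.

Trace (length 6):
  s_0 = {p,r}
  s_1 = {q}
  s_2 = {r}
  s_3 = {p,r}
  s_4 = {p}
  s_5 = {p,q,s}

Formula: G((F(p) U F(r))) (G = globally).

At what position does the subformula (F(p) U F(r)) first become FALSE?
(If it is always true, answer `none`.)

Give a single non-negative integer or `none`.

s_0={p,r}: (F(p) U F(r))=True F(p)=True p=True F(r)=True r=True
s_1={q}: (F(p) U F(r))=True F(p)=True p=False F(r)=True r=False
s_2={r}: (F(p) U F(r))=True F(p)=True p=False F(r)=True r=True
s_3={p,r}: (F(p) U F(r))=True F(p)=True p=True F(r)=True r=True
s_4={p}: (F(p) U F(r))=False F(p)=True p=True F(r)=False r=False
s_5={p,q,s}: (F(p) U F(r))=False F(p)=True p=True F(r)=False r=False
G((F(p) U F(r))) holds globally = False
First violation at position 4.

Answer: 4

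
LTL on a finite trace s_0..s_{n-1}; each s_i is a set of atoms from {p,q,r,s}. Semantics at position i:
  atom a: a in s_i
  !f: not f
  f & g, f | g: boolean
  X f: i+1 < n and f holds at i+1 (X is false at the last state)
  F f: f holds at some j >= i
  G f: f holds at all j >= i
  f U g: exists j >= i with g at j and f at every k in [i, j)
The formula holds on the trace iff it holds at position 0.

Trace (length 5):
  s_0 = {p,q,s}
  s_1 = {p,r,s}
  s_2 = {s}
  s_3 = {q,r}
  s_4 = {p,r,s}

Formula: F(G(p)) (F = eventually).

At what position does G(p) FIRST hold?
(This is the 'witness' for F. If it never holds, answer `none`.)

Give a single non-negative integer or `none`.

Answer: 4

Derivation:
s_0={p,q,s}: G(p)=False p=True
s_1={p,r,s}: G(p)=False p=True
s_2={s}: G(p)=False p=False
s_3={q,r}: G(p)=False p=False
s_4={p,r,s}: G(p)=True p=True
F(G(p)) holds; first witness at position 4.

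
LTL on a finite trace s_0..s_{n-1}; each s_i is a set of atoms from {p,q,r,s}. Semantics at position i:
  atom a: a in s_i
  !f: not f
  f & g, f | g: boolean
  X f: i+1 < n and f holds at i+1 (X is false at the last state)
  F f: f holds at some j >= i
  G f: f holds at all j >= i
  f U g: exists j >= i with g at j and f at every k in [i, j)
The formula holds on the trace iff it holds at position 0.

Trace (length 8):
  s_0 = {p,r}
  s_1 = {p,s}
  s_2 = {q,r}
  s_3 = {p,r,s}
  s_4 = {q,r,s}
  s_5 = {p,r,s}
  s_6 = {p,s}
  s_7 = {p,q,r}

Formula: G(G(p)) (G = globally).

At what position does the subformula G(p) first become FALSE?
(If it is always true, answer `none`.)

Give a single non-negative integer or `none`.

Answer: 0

Derivation:
s_0={p,r}: G(p)=False p=True
s_1={p,s}: G(p)=False p=True
s_2={q,r}: G(p)=False p=False
s_3={p,r,s}: G(p)=False p=True
s_4={q,r,s}: G(p)=False p=False
s_5={p,r,s}: G(p)=True p=True
s_6={p,s}: G(p)=True p=True
s_7={p,q,r}: G(p)=True p=True
G(G(p)) holds globally = False
First violation at position 0.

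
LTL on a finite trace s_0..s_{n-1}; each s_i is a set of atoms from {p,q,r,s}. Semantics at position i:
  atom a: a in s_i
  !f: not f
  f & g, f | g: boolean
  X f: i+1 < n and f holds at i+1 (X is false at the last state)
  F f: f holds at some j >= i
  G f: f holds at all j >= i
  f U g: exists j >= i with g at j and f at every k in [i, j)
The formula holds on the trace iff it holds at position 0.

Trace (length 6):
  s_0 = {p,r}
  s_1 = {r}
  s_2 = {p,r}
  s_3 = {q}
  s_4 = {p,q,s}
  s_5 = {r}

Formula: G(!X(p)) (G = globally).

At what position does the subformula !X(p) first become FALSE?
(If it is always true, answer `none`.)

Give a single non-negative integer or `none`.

Answer: 1

Derivation:
s_0={p,r}: !X(p)=True X(p)=False p=True
s_1={r}: !X(p)=False X(p)=True p=False
s_2={p,r}: !X(p)=True X(p)=False p=True
s_3={q}: !X(p)=False X(p)=True p=False
s_4={p,q,s}: !X(p)=True X(p)=False p=True
s_5={r}: !X(p)=True X(p)=False p=False
G(!X(p)) holds globally = False
First violation at position 1.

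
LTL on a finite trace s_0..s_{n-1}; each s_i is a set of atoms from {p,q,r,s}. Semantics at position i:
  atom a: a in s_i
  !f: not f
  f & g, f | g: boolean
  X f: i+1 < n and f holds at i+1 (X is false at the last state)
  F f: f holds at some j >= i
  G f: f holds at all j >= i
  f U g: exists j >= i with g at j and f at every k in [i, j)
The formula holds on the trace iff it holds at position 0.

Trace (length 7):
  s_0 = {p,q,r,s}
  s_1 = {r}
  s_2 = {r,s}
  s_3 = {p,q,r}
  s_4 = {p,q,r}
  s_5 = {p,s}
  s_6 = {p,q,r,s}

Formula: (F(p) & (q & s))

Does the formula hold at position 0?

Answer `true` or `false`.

s_0={p,q,r,s}: (F(p) & (q & s))=True F(p)=True p=True (q & s)=True q=True s=True
s_1={r}: (F(p) & (q & s))=False F(p)=True p=False (q & s)=False q=False s=False
s_2={r,s}: (F(p) & (q & s))=False F(p)=True p=False (q & s)=False q=False s=True
s_3={p,q,r}: (F(p) & (q & s))=False F(p)=True p=True (q & s)=False q=True s=False
s_4={p,q,r}: (F(p) & (q & s))=False F(p)=True p=True (q & s)=False q=True s=False
s_5={p,s}: (F(p) & (q & s))=False F(p)=True p=True (q & s)=False q=False s=True
s_6={p,q,r,s}: (F(p) & (q & s))=True F(p)=True p=True (q & s)=True q=True s=True

Answer: true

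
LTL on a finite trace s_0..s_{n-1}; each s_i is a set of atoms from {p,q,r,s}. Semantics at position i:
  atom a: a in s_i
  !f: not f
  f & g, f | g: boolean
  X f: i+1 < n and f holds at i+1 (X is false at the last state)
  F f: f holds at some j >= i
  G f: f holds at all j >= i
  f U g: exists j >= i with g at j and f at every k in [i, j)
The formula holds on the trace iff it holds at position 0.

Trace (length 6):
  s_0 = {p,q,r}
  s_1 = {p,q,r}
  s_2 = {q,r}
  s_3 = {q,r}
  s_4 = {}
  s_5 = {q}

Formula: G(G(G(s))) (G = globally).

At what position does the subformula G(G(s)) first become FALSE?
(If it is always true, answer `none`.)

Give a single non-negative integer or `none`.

s_0={p,q,r}: G(G(s))=False G(s)=False s=False
s_1={p,q,r}: G(G(s))=False G(s)=False s=False
s_2={q,r}: G(G(s))=False G(s)=False s=False
s_3={q,r}: G(G(s))=False G(s)=False s=False
s_4={}: G(G(s))=False G(s)=False s=False
s_5={q}: G(G(s))=False G(s)=False s=False
G(G(G(s))) holds globally = False
First violation at position 0.

Answer: 0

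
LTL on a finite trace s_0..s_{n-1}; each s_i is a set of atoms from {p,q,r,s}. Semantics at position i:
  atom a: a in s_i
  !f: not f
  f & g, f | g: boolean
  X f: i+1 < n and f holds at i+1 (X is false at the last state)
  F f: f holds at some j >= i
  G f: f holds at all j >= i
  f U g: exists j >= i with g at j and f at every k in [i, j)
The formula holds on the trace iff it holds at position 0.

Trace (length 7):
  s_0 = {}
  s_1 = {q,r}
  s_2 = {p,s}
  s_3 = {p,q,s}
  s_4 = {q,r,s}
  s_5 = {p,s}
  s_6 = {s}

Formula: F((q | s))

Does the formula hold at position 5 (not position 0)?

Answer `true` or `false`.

Answer: true

Derivation:
s_0={}: F((q | s))=True (q | s)=False q=False s=False
s_1={q,r}: F((q | s))=True (q | s)=True q=True s=False
s_2={p,s}: F((q | s))=True (q | s)=True q=False s=True
s_3={p,q,s}: F((q | s))=True (q | s)=True q=True s=True
s_4={q,r,s}: F((q | s))=True (q | s)=True q=True s=True
s_5={p,s}: F((q | s))=True (q | s)=True q=False s=True
s_6={s}: F((q | s))=True (q | s)=True q=False s=True
Evaluating at position 5: result = True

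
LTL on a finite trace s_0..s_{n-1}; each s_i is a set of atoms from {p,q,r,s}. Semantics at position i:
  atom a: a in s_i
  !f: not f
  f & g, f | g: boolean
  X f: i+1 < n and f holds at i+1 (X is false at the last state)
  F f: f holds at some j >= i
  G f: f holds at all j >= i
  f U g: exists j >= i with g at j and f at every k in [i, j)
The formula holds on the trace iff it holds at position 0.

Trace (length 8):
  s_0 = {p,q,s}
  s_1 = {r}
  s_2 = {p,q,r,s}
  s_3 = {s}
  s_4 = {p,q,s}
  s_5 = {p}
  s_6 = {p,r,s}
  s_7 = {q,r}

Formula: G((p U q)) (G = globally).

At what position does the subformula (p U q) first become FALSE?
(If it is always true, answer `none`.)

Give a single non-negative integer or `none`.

Answer: 1

Derivation:
s_0={p,q,s}: (p U q)=True p=True q=True
s_1={r}: (p U q)=False p=False q=False
s_2={p,q,r,s}: (p U q)=True p=True q=True
s_3={s}: (p U q)=False p=False q=False
s_4={p,q,s}: (p U q)=True p=True q=True
s_5={p}: (p U q)=True p=True q=False
s_6={p,r,s}: (p U q)=True p=True q=False
s_7={q,r}: (p U q)=True p=False q=True
G((p U q)) holds globally = False
First violation at position 1.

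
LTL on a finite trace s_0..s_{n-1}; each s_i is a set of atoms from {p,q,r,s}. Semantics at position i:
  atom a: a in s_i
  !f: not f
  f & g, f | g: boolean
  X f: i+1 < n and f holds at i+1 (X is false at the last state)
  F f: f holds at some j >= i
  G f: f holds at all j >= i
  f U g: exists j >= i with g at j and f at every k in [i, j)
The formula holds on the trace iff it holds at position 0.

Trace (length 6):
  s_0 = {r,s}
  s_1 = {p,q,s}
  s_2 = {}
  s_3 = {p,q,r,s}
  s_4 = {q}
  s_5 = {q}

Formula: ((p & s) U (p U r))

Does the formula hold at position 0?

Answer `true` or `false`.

s_0={r,s}: ((p & s) U (p U r))=True (p & s)=False p=False s=True (p U r)=True r=True
s_1={p,q,s}: ((p & s) U (p U r))=False (p & s)=True p=True s=True (p U r)=False r=False
s_2={}: ((p & s) U (p U r))=False (p & s)=False p=False s=False (p U r)=False r=False
s_3={p,q,r,s}: ((p & s) U (p U r))=True (p & s)=True p=True s=True (p U r)=True r=True
s_4={q}: ((p & s) U (p U r))=False (p & s)=False p=False s=False (p U r)=False r=False
s_5={q}: ((p & s) U (p U r))=False (p & s)=False p=False s=False (p U r)=False r=False

Answer: true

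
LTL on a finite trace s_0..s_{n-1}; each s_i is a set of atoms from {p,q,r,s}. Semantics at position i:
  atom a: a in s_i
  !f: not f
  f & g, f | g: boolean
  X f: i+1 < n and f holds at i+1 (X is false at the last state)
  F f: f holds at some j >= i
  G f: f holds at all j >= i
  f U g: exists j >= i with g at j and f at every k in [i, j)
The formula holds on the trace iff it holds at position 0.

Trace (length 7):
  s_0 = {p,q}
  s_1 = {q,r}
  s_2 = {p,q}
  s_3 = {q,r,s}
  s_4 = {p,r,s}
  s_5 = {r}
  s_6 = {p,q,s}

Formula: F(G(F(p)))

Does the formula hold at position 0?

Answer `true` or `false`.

s_0={p,q}: F(G(F(p)))=True G(F(p))=True F(p)=True p=True
s_1={q,r}: F(G(F(p)))=True G(F(p))=True F(p)=True p=False
s_2={p,q}: F(G(F(p)))=True G(F(p))=True F(p)=True p=True
s_3={q,r,s}: F(G(F(p)))=True G(F(p))=True F(p)=True p=False
s_4={p,r,s}: F(G(F(p)))=True G(F(p))=True F(p)=True p=True
s_5={r}: F(G(F(p)))=True G(F(p))=True F(p)=True p=False
s_6={p,q,s}: F(G(F(p)))=True G(F(p))=True F(p)=True p=True

Answer: true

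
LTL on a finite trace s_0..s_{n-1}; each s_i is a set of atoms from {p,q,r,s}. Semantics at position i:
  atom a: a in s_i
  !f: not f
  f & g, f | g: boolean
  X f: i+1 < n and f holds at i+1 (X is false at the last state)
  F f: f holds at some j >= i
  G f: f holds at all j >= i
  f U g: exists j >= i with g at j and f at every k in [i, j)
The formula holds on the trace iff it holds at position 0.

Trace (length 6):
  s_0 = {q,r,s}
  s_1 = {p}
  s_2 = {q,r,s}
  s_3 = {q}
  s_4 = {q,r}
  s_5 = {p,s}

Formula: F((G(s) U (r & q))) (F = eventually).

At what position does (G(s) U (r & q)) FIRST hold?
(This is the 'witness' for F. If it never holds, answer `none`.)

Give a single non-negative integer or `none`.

s_0={q,r,s}: (G(s) U (r & q))=True G(s)=False s=True (r & q)=True r=True q=True
s_1={p}: (G(s) U (r & q))=False G(s)=False s=False (r & q)=False r=False q=False
s_2={q,r,s}: (G(s) U (r & q))=True G(s)=False s=True (r & q)=True r=True q=True
s_3={q}: (G(s) U (r & q))=False G(s)=False s=False (r & q)=False r=False q=True
s_4={q,r}: (G(s) U (r & q))=True G(s)=False s=False (r & q)=True r=True q=True
s_5={p,s}: (G(s) U (r & q))=False G(s)=True s=True (r & q)=False r=False q=False
F((G(s) U (r & q))) holds; first witness at position 0.

Answer: 0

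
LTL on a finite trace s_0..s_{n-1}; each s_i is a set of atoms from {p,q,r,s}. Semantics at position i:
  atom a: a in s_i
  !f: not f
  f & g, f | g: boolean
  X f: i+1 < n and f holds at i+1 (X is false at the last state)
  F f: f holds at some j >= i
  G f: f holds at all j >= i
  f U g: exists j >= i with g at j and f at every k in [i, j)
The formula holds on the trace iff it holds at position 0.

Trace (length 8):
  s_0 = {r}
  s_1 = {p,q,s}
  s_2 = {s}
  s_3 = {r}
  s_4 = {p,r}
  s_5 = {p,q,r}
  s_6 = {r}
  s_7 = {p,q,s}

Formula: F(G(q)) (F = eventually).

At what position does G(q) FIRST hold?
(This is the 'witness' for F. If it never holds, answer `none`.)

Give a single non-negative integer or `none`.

s_0={r}: G(q)=False q=False
s_1={p,q,s}: G(q)=False q=True
s_2={s}: G(q)=False q=False
s_3={r}: G(q)=False q=False
s_4={p,r}: G(q)=False q=False
s_5={p,q,r}: G(q)=False q=True
s_6={r}: G(q)=False q=False
s_7={p,q,s}: G(q)=True q=True
F(G(q)) holds; first witness at position 7.

Answer: 7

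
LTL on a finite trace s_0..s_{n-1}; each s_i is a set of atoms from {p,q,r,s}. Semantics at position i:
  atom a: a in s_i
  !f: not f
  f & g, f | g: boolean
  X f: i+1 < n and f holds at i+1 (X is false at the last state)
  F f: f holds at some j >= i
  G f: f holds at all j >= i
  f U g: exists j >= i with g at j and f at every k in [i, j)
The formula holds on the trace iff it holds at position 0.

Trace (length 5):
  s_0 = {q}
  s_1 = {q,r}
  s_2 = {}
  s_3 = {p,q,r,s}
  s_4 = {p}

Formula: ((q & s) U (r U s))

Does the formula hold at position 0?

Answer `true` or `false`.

Answer: false

Derivation:
s_0={q}: ((q & s) U (r U s))=False (q & s)=False q=True s=False (r U s)=False r=False
s_1={q,r}: ((q & s) U (r U s))=False (q & s)=False q=True s=False (r U s)=False r=True
s_2={}: ((q & s) U (r U s))=False (q & s)=False q=False s=False (r U s)=False r=False
s_3={p,q,r,s}: ((q & s) U (r U s))=True (q & s)=True q=True s=True (r U s)=True r=True
s_4={p}: ((q & s) U (r U s))=False (q & s)=False q=False s=False (r U s)=False r=False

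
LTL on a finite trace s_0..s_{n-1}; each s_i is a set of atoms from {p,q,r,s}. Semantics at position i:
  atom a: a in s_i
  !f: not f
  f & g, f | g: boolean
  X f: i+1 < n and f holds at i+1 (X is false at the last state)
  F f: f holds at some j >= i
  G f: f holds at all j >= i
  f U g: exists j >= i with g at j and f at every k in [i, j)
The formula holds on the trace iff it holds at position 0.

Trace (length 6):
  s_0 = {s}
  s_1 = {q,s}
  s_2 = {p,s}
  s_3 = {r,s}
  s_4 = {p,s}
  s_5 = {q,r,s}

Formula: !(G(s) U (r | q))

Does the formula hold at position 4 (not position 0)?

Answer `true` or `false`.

s_0={s}: !(G(s) U (r | q))=False (G(s) U (r | q))=True G(s)=True s=True (r | q)=False r=False q=False
s_1={q,s}: !(G(s) U (r | q))=False (G(s) U (r | q))=True G(s)=True s=True (r | q)=True r=False q=True
s_2={p,s}: !(G(s) U (r | q))=False (G(s) U (r | q))=True G(s)=True s=True (r | q)=False r=False q=False
s_3={r,s}: !(G(s) U (r | q))=False (G(s) U (r | q))=True G(s)=True s=True (r | q)=True r=True q=False
s_4={p,s}: !(G(s) U (r | q))=False (G(s) U (r | q))=True G(s)=True s=True (r | q)=False r=False q=False
s_5={q,r,s}: !(G(s) U (r | q))=False (G(s) U (r | q))=True G(s)=True s=True (r | q)=True r=True q=True
Evaluating at position 4: result = False

Answer: false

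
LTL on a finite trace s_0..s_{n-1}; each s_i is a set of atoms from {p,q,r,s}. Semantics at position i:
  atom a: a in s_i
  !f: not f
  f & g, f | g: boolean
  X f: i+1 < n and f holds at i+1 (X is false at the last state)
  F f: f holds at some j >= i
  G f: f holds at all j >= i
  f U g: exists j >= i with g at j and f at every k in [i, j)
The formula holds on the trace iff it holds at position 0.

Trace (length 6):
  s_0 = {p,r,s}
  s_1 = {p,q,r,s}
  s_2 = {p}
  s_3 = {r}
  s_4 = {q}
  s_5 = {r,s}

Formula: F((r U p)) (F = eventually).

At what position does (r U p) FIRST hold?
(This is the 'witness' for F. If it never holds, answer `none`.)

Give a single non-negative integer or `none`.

s_0={p,r,s}: (r U p)=True r=True p=True
s_1={p,q,r,s}: (r U p)=True r=True p=True
s_2={p}: (r U p)=True r=False p=True
s_3={r}: (r U p)=False r=True p=False
s_4={q}: (r U p)=False r=False p=False
s_5={r,s}: (r U p)=False r=True p=False
F((r U p)) holds; first witness at position 0.

Answer: 0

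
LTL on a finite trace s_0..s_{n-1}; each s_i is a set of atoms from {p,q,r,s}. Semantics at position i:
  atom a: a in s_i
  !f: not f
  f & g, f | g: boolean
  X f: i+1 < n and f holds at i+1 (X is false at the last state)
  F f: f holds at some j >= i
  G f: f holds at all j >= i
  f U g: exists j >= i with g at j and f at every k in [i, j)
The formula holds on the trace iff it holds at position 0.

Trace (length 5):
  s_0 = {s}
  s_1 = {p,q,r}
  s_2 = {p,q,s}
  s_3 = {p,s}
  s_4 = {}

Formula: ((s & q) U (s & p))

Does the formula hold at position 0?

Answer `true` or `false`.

Answer: false

Derivation:
s_0={s}: ((s & q) U (s & p))=False (s & q)=False s=True q=False (s & p)=False p=False
s_1={p,q,r}: ((s & q) U (s & p))=False (s & q)=False s=False q=True (s & p)=False p=True
s_2={p,q,s}: ((s & q) U (s & p))=True (s & q)=True s=True q=True (s & p)=True p=True
s_3={p,s}: ((s & q) U (s & p))=True (s & q)=False s=True q=False (s & p)=True p=True
s_4={}: ((s & q) U (s & p))=False (s & q)=False s=False q=False (s & p)=False p=False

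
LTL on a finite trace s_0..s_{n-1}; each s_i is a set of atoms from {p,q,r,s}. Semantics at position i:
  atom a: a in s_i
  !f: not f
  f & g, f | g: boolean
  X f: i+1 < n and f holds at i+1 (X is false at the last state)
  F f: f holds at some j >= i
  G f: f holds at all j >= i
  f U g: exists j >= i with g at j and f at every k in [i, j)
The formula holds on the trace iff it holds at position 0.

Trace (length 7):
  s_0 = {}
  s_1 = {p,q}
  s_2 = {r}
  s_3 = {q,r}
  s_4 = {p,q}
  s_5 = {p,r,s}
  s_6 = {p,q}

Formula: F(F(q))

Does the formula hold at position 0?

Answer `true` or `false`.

s_0={}: F(F(q))=True F(q)=True q=False
s_1={p,q}: F(F(q))=True F(q)=True q=True
s_2={r}: F(F(q))=True F(q)=True q=False
s_3={q,r}: F(F(q))=True F(q)=True q=True
s_4={p,q}: F(F(q))=True F(q)=True q=True
s_5={p,r,s}: F(F(q))=True F(q)=True q=False
s_6={p,q}: F(F(q))=True F(q)=True q=True

Answer: true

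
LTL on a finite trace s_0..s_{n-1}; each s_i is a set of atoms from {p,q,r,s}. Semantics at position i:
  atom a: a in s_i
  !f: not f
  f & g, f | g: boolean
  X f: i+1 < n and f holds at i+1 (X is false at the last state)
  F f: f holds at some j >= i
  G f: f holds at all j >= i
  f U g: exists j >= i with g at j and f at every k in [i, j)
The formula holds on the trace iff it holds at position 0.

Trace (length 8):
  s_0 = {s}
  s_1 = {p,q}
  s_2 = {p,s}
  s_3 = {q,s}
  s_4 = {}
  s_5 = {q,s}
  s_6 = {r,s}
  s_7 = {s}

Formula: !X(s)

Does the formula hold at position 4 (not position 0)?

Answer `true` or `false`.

Answer: false

Derivation:
s_0={s}: !X(s)=True X(s)=False s=True
s_1={p,q}: !X(s)=False X(s)=True s=False
s_2={p,s}: !X(s)=False X(s)=True s=True
s_3={q,s}: !X(s)=True X(s)=False s=True
s_4={}: !X(s)=False X(s)=True s=False
s_5={q,s}: !X(s)=False X(s)=True s=True
s_6={r,s}: !X(s)=False X(s)=True s=True
s_7={s}: !X(s)=True X(s)=False s=True
Evaluating at position 4: result = False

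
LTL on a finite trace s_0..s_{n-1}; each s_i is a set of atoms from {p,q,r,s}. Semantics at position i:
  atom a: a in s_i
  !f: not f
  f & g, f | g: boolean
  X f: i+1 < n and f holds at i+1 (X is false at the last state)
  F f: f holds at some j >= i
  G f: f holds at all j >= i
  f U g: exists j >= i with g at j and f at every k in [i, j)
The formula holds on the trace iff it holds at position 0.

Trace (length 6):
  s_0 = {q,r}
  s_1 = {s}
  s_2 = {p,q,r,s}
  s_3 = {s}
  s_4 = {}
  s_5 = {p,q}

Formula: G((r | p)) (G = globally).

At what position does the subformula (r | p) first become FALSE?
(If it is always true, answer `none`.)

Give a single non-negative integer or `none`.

s_0={q,r}: (r | p)=True r=True p=False
s_1={s}: (r | p)=False r=False p=False
s_2={p,q,r,s}: (r | p)=True r=True p=True
s_3={s}: (r | p)=False r=False p=False
s_4={}: (r | p)=False r=False p=False
s_5={p,q}: (r | p)=True r=False p=True
G((r | p)) holds globally = False
First violation at position 1.

Answer: 1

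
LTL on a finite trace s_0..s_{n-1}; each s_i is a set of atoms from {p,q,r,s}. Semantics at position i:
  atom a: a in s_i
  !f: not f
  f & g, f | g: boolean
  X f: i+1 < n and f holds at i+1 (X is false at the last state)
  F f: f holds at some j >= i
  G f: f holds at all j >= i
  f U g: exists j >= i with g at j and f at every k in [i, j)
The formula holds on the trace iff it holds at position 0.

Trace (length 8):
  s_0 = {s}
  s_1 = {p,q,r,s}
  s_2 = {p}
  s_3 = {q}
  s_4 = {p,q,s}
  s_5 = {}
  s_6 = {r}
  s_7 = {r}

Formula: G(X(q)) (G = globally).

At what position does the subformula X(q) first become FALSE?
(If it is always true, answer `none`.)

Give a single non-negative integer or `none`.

Answer: 1

Derivation:
s_0={s}: X(q)=True q=False
s_1={p,q,r,s}: X(q)=False q=True
s_2={p}: X(q)=True q=False
s_3={q}: X(q)=True q=True
s_4={p,q,s}: X(q)=False q=True
s_5={}: X(q)=False q=False
s_6={r}: X(q)=False q=False
s_7={r}: X(q)=False q=False
G(X(q)) holds globally = False
First violation at position 1.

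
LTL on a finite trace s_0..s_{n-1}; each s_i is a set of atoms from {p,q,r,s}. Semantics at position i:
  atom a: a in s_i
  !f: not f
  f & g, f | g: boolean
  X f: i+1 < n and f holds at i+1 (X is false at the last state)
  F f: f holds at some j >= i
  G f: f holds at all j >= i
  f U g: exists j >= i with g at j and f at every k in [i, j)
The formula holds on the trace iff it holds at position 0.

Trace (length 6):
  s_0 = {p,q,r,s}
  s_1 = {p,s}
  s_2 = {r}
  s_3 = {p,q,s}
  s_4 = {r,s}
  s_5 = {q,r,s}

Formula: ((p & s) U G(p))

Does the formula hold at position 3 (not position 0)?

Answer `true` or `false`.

Answer: false

Derivation:
s_0={p,q,r,s}: ((p & s) U G(p))=False (p & s)=True p=True s=True G(p)=False
s_1={p,s}: ((p & s) U G(p))=False (p & s)=True p=True s=True G(p)=False
s_2={r}: ((p & s) U G(p))=False (p & s)=False p=False s=False G(p)=False
s_3={p,q,s}: ((p & s) U G(p))=False (p & s)=True p=True s=True G(p)=False
s_4={r,s}: ((p & s) U G(p))=False (p & s)=False p=False s=True G(p)=False
s_5={q,r,s}: ((p & s) U G(p))=False (p & s)=False p=False s=True G(p)=False
Evaluating at position 3: result = False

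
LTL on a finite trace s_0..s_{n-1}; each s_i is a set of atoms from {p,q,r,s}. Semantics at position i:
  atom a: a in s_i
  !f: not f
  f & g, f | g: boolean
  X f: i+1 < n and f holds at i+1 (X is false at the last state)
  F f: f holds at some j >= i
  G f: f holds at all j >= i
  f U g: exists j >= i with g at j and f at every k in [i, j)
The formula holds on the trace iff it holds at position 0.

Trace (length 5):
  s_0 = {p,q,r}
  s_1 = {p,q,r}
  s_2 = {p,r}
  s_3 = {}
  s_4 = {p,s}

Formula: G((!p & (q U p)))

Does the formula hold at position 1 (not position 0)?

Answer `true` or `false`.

Answer: false

Derivation:
s_0={p,q,r}: G((!p & (q U p)))=False (!p & (q U p))=False !p=False p=True (q U p)=True q=True
s_1={p,q,r}: G((!p & (q U p)))=False (!p & (q U p))=False !p=False p=True (q U p)=True q=True
s_2={p,r}: G((!p & (q U p)))=False (!p & (q U p))=False !p=False p=True (q U p)=True q=False
s_3={}: G((!p & (q U p)))=False (!p & (q U p))=False !p=True p=False (q U p)=False q=False
s_4={p,s}: G((!p & (q U p)))=False (!p & (q U p))=False !p=False p=True (q U p)=True q=False
Evaluating at position 1: result = False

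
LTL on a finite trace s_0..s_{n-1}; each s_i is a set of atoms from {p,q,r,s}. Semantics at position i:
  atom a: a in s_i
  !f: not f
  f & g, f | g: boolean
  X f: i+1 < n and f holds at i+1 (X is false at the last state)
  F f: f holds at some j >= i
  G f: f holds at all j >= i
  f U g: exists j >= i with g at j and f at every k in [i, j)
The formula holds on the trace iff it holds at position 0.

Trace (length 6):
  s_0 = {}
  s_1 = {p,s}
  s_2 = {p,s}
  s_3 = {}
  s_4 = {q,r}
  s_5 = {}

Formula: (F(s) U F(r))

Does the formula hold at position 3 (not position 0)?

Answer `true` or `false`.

s_0={}: (F(s) U F(r))=True F(s)=True s=False F(r)=True r=False
s_1={p,s}: (F(s) U F(r))=True F(s)=True s=True F(r)=True r=False
s_2={p,s}: (F(s) U F(r))=True F(s)=True s=True F(r)=True r=False
s_3={}: (F(s) U F(r))=True F(s)=False s=False F(r)=True r=False
s_4={q,r}: (F(s) U F(r))=True F(s)=False s=False F(r)=True r=True
s_5={}: (F(s) U F(r))=False F(s)=False s=False F(r)=False r=False
Evaluating at position 3: result = True

Answer: true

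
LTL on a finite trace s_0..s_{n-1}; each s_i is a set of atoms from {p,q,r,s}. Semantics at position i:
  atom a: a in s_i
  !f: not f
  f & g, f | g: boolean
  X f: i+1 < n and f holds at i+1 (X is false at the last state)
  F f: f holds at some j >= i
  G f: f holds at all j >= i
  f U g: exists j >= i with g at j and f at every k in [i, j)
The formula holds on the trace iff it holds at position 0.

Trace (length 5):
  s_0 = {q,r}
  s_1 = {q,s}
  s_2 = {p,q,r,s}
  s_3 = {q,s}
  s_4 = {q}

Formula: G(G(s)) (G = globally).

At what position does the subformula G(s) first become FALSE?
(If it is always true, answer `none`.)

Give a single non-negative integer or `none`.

s_0={q,r}: G(s)=False s=False
s_1={q,s}: G(s)=False s=True
s_2={p,q,r,s}: G(s)=False s=True
s_3={q,s}: G(s)=False s=True
s_4={q}: G(s)=False s=False
G(G(s)) holds globally = False
First violation at position 0.

Answer: 0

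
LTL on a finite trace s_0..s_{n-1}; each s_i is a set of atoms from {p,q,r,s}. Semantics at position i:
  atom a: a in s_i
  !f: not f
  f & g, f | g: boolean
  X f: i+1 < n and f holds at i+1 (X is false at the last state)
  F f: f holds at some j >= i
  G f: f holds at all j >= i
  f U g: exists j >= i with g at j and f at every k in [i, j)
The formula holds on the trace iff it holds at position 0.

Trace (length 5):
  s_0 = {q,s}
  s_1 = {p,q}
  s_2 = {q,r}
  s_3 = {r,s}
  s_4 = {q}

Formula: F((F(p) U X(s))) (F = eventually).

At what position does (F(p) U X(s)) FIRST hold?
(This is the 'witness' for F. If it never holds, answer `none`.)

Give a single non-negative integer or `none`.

Answer: 0

Derivation:
s_0={q,s}: (F(p) U X(s))=True F(p)=True p=False X(s)=False s=True
s_1={p,q}: (F(p) U X(s))=True F(p)=True p=True X(s)=False s=False
s_2={q,r}: (F(p) U X(s))=True F(p)=False p=False X(s)=True s=False
s_3={r,s}: (F(p) U X(s))=False F(p)=False p=False X(s)=False s=True
s_4={q}: (F(p) U X(s))=False F(p)=False p=False X(s)=False s=False
F((F(p) U X(s))) holds; first witness at position 0.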